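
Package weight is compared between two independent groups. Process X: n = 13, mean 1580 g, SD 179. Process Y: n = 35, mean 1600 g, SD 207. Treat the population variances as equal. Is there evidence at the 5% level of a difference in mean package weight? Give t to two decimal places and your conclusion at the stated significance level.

t = -0.31; fail to reject H0

Let group 1 = process X, group 2 = process Y. H0: μ_1 = μ_2; H1: μ_1 ≠ μ_2 (two-sample pooled-variance t-test, two-sided).
s_p² = [(13−1)·179² + (35−1)·207²]/(13+35−2) = 40029.5
t = (1580 − 1600)/√[40029.5·(1/13 + 1/35)] = -0.31
df = n₁ + n₂ − 2 = 46
Two-sided p-value ≈ 0.760
Since p ≈ 0.760 > α = 0.05, fail to reject H0; the evidence is not statistically significant.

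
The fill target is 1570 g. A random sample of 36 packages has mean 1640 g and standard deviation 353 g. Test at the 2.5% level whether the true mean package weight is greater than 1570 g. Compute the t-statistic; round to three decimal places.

1.190

H0: μ = 1570; H1: μ > 1570 (one-sample t-test, right-tailed).
t = (x̄ − μ₀)/(s/√n) = (1640 − 1570)/(353/√36) = 1.190
df = n − 1 = 35
p-value = P(T ≥ 1.190) ≈ 0.1211
Since p ≈ 0.1211 > α = 0.025, fail to reject H0; the evidence is not statistically significant.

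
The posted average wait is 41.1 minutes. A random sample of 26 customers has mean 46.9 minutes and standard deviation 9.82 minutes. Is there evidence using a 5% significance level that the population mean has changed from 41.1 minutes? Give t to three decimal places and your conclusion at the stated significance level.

t = 3.012; reject H0

H0: μ = 41.1; H1: μ ≠ 41.1 (one-sample t-test, two-sided).
t = (x̄ − μ₀)/(s/√n) = (46.9 − 41.1)/(9.82/√26) = 3.012
df = n − 1 = 25
Two-sided p-value ≈ 0.0059
Since p ≈ 0.0059 < α = 0.05, reject H0; the evidence is statistically significant.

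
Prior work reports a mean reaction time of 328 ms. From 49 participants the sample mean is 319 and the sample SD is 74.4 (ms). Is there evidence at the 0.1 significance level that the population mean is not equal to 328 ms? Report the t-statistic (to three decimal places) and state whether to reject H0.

H0: μ = 328; H1: μ ≠ 328 (one-sample t-test, two-sided).
t = (x̄ − μ₀)/(s/√n) = (319 − 328)/(74.4/√49) = -0.847
df = n − 1 = 48
Two-sided p-value ≈ 0.401
Since p ≈ 0.401 > α = 0.1, fail to reject H0; the evidence is not statistically significant.

t = -0.847; fail to reject H0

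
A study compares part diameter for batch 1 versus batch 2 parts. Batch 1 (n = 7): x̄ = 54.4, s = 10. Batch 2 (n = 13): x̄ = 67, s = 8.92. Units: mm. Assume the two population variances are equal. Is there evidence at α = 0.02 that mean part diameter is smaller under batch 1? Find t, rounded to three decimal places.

-2.892

Let group 1 = batch 1, group 2 = batch 2. H0: μ_1 = μ_2; H1: μ_1 < μ_2 (two-sample pooled-variance t-test, left-tailed).
s_p² = [(7−1)·10² + (13−1)·8.92²]/(7+13−2) = 86.3776
t = (54.4 − 67)/√[86.3776·(1/7 + 1/13)] = -2.892
df = n₁ + n₂ − 2 = 18
p-value = P(T ≤ -2.892) ≈ 0.0049
Since p ≈ 0.0049 < α = 0.02, reject H0; the data support H1.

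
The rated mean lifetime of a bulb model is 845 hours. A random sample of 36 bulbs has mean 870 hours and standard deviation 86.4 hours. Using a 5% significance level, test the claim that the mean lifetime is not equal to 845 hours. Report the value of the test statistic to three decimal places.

1.736

H0: μ = 845; H1: μ ≠ 845 (one-sample t-test, two-sided).
t = (x̄ − μ₀)/(s/√n) = (870 − 845)/(86.4/√36) = 1.736
df = n − 1 = 35
Two-sided p-value ≈ 0.0913
Since p ≈ 0.0913 > α = 0.05, fail to reject H0; the data do not provide sufficient evidence against H0.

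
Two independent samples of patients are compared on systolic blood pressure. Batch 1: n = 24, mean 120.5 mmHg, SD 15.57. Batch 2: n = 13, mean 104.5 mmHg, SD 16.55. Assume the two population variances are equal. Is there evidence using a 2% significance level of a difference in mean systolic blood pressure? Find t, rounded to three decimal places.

2.920

Let group 1 = batch 1, group 2 = batch 2. H0: μ_1 = μ_2; H1: μ_1 ≠ μ_2 (two-sample pooled-variance t-test, two-sided).
s_p² = [(24−1)·15.57² + (13−1)·16.55²]/(24+13−2) = 253.217
t = (120.5 − 104.5)/√[253.217·(1/24 + 1/13)] = 2.920
df = n₁ + n₂ − 2 = 35
Two-sided p-value ≈ 0.006
Since p ≈ 0.006 < α = 0.02, reject H0; the evidence is statistically significant.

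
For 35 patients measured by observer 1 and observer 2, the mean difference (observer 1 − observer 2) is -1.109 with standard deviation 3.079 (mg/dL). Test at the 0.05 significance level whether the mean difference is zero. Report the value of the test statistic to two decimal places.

-2.13

H0: μ_d = 0; H1: μ_d ≠ 0 (paired t-test on the differences, two-sided).
t = d̄/(s_d/√n) = -1.109/(3.079/√35) = -2.13
df = n − 1 = 34
Two-sided p-value ≈ 0.040
Since p ≈ 0.040 < α = 0.05, reject H0; the evidence is statistically significant.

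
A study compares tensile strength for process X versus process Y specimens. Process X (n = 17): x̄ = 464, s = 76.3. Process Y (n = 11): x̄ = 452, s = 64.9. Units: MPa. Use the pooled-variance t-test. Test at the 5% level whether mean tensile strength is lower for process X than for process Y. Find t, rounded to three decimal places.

0.430

Let group 1 = process X, group 2 = process Y. H0: μ_1 = μ_2; H1: μ_1 < μ_2 (two-sample pooled-variance t-test, left-tailed).
s_p² = [(17−1)·76.3² + (11−1)·64.9²]/(17+11−2) = 5202.58
t = (464 − 452)/√[5202.58·(1/17 + 1/11)] = 0.430
df = n₁ + n₂ − 2 = 26
p-value = P(T ≤ 0.430) ≈ 0.665
Since p ≈ 0.665 > α = 0.05, fail to reject H0; the data do not provide sufficient evidence against H0.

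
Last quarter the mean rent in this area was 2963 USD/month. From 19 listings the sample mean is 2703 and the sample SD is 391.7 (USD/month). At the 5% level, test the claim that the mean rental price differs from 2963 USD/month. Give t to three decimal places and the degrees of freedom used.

t = -2.893, df = 18

H0: μ = 2963; H1: μ ≠ 2963 (one-sample t-test, two-sided).
t = (x̄ − μ₀)/(s/√n) = (2703 − 2963)/(391.7/√19) = -2.893
df = n − 1 = 18
Two-sided p-value ≈ 0.010
Since p ≈ 0.010 < α = 0.05, reject H0; the evidence is statistically significant.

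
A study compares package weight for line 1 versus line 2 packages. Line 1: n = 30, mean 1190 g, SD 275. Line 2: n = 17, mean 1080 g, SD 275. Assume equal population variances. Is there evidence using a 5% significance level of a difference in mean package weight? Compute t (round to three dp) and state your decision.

Let group 1 = line 1, group 2 = line 2. H0: μ_1 = μ_2; H1: μ_1 ≠ μ_2 (two-sample pooled-variance t-test, two-sided).
s_p² = [(30−1)·275² + (17−1)·275²]/(30+17−2) = 75625
t = (1190 − 1080)/√[75625·(1/30 + 1/17)] = 1.318
df = n₁ + n₂ − 2 = 45
Two-sided p-value ≈ 0.1943
Since p ≈ 0.1943 > α = 0.05, fail to reject H0; the data do not provide sufficient evidence against H0.

t = 1.318; fail to reject H0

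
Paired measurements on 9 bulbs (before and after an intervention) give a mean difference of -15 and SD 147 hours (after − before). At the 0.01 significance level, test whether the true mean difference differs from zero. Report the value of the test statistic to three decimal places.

-0.306

H0: μ_d = 0; H1: μ_d ≠ 0 (paired t-test on the differences, two-sided).
t = d̄/(s_d/√n) = -15/(147/√9) = -0.306
df = n − 1 = 8
Two-sided p-value ≈ 0.767
Since p ≈ 0.767 > α = 0.01, fail to reject H0; the data do not provide sufficient evidence against H0.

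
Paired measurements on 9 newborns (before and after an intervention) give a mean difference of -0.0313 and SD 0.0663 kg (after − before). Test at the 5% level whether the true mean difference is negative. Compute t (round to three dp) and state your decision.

t = -1.416; fail to reject H0

H0: μ_d = 0; H1: μ_d < 0 (paired t-test on the differences, left-tailed).
t = d̄/(s_d/√n) = -0.0313/(0.0663/√9) = -1.416
df = n − 1 = 8
p-value = P(T ≤ -1.416) ≈ 0.097
Since p ≈ 0.097 > α = 0.05, fail to reject H0; the data do not provide sufficient evidence against H0.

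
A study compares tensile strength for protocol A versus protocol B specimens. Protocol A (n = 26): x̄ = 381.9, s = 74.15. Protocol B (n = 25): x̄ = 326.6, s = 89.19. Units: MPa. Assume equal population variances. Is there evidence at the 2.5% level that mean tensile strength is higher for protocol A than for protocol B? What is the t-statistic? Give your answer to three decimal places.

Let group 1 = protocol A, group 2 = protocol B. H0: μ_1 = μ_2; H1: μ_1 > μ_2 (two-sample pooled-variance t-test, right-tailed).
s_p² = [(26−1)·74.15² + (25−1)·89.19²]/(26+25−2) = 6701.47
t = (381.9 − 326.6)/√[6701.47·(1/26 + 1/25)] = 2.412
df = n₁ + n₂ − 2 = 49
p-value = P(T ≥ 2.412) ≈ 0.010
Since p ≈ 0.010 < α = 0.025, reject H0; the data support H1.

2.412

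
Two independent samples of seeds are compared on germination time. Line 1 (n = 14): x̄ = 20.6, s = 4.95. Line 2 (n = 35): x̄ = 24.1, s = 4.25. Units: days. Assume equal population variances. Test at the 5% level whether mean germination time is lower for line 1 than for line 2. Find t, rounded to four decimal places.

-2.4846

Let group 1 = line 1, group 2 = line 2. H0: μ_1 = μ_2; H1: μ_1 < μ_2 (two-sample pooled-variance t-test, left-tailed).
s_p² = [(14−1)·4.95² + (35−1)·4.25²]/(14+35−2) = 19.8438
t = (20.6 − 24.1)/√[19.8438·(1/14 + 1/35)] = -2.4846
df = n₁ + n₂ − 2 = 47
p-value = P(T ≤ -2.4846) ≈ 0.0083
Since p ≈ 0.0083 < α = 0.05, reject H0; the data support H1.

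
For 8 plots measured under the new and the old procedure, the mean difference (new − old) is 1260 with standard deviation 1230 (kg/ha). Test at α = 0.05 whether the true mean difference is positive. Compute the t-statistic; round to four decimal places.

H0: μ_d = 0; H1: μ_d > 0 (paired t-test on the differences, right-tailed).
t = d̄/(s_d/√n) = 1260/(1230/√8) = 2.8974
df = n − 1 = 7
p-value = P(T ≥ 2.8974) ≈ 0.012
Since p ≈ 0.012 < α = 0.05, reject H0; the evidence is statistically significant.

2.8974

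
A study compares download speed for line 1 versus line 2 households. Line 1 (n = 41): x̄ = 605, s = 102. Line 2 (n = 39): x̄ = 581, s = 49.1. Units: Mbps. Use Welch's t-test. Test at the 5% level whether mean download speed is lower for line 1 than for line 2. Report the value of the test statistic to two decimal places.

1.35

Let group 1 = line 1, group 2 = line 2. H0: μ_1 = μ_2; H1: μ_1 < μ_2 (Welch's two-sample t-test, left-tailed).
t = (x̄_1 − x̄_2)/√(s_1²/n_1 + s_2²/n_2) = (605 − 581)/√(102²/41 + 49.1²/39) = 1.35
Welch–Satterthwaite df ≈ 58.22
p-value = P(T ≤ 1.35) ≈ 0.9090
Since p ≈ 0.9090 > α = 0.05, fail to reject H0; the evidence is not statistically significant.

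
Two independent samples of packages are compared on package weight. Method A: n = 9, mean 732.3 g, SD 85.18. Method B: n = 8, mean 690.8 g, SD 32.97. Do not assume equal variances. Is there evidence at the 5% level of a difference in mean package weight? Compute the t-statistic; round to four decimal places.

Let group 1 = method A, group 2 = method B. H0: μ_1 = μ_2; H1: μ_1 ≠ μ_2 (Welch's two-sample t-test, two-sided).
t = (x̄_1 − x̄_2)/√(s_1²/n_1 + s_2²/n_2) = (732.3 − 690.8)/√(85.18²/9 + 32.97²/8) = 1.3521
Welch–Satterthwaite df ≈ 10.58
Two-sided p-value ≈ 0.205
Since p ≈ 0.205 > α = 0.05, fail to reject H0; the data do not provide sufficient evidence against H0.

1.3521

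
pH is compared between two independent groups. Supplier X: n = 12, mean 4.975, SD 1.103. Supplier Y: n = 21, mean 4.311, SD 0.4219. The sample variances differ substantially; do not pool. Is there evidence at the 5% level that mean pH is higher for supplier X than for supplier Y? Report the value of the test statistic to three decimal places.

Let group 1 = supplier X, group 2 = supplier Y. H0: μ_1 = μ_2; H1: μ_1 > μ_2 (Welch's two-sample t-test, right-tailed).
t = (x̄_1 − x̄_2)/√(s_1²/n_1 + s_2²/n_2) = (4.975 − 4.311)/√(1.103²/12 + 0.4219²/21) = 2.003
Welch–Satterthwaite df ≈ 12.87
p-value = P(T ≥ 2.003) ≈ 0.0333
Since p ≈ 0.0333 < α = 0.05, reject H0; the evidence is statistically significant.

2.003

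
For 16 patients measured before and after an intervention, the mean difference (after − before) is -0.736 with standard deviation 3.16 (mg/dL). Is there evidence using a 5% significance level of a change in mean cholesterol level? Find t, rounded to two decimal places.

H0: μ_d = 0; H1: μ_d ≠ 0 (paired t-test on the differences, two-sided).
t = d̄/(s_d/√n) = -0.736/(3.16/√16) = -0.93
df = n − 1 = 15
Two-sided p-value ≈ 0.3663
Since p ≈ 0.3663 > α = 0.05, fail to reject H0; the evidence is not statistically significant.

-0.93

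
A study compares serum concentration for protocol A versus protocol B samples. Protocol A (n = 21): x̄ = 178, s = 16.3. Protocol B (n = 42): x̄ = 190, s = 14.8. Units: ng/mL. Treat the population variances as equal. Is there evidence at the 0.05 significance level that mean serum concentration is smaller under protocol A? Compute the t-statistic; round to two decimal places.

Let group 1 = protocol A, group 2 = protocol B. H0: μ_1 = μ_2; H1: μ_1 < μ_2 (two-sample pooled-variance t-test, left-tailed).
s_p² = [(21−1)·16.3² + (42−1)·14.8²]/(21+42−2) = 234.335
t = (178 − 190)/√[234.335·(1/21 + 1/42)] = -2.93
df = n₁ + n₂ − 2 = 61
p-value = P(T ≤ -2.93) ≈ 0.0024
Since p ≈ 0.0024 < α = 0.05, reject H0; the evidence is statistically significant.

-2.93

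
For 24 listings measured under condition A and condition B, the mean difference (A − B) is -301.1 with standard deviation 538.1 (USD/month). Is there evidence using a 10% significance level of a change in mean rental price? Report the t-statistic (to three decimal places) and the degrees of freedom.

t = -2.741, df = 23

H0: μ_d = 0; H1: μ_d ≠ 0 (paired t-test on the differences, two-sided).
t = d̄/(s_d/√n) = -301.1/(538.1/√24) = -2.741
df = n − 1 = 23
Two-sided p-value ≈ 0.012
Since p ≈ 0.012 < α = 0.1, reject H0; the evidence is statistically significant.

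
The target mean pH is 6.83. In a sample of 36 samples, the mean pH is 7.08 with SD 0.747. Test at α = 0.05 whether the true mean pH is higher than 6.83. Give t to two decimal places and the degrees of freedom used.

t = 2.01, df = 35

H0: μ = 6.83; H1: μ > 6.83 (one-sample t-test, right-tailed).
t = (x̄ − μ₀)/(s/√n) = (7.08 − 6.83)/(0.747/√36) = 2.01
df = n − 1 = 35
p-value = P(T ≥ 2.01) ≈ 0.026
Since p ≈ 0.026 < α = 0.05, reject H0; the data support H1.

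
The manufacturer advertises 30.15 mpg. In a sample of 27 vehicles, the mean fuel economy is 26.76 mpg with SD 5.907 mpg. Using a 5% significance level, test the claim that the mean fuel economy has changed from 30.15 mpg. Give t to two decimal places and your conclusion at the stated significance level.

H0: μ = 30.15; H1: μ ≠ 30.15 (one-sample t-test, two-sided).
t = (x̄ − μ₀)/(s/√n) = (26.76 − 30.15)/(5.907/√27) = -2.98
df = n − 1 = 26
Two-sided p-value ≈ 0.0061
Since p ≈ 0.0061 < α = 0.05, reject H0; the evidence is statistically significant.

t = -2.98; reject H0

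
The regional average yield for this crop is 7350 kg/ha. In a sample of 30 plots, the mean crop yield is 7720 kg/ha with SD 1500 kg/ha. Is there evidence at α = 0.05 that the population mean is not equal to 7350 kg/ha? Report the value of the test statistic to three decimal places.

1.351

H0: μ = 7350; H1: μ ≠ 7350 (one-sample t-test, two-sided).
t = (x̄ − μ₀)/(s/√n) = (7720 − 7350)/(1500/√30) = 1.351
df = n − 1 = 29
Two-sided p-value ≈ 0.187
Since p ≈ 0.187 > α = 0.05, fail to reject H0; the data do not provide sufficient evidence against H0.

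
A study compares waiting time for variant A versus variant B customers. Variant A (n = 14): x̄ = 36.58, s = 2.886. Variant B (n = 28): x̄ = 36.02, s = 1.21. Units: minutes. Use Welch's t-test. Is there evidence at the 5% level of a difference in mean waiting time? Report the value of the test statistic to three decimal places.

Let group 1 = variant A, group 2 = variant B. H0: μ_1 = μ_2; H1: μ_1 ≠ μ_2 (Welch's two-sample t-test, two-sided).
t = (x̄_1 − x̄_2)/√(s_1²/n_1 + s_2²/n_2) = (36.58 − 36.02)/√(2.886²/14 + 1.21²/28) = 0.696
Welch–Satterthwaite df ≈ 15.33
Two-sided p-value ≈ 0.497
Since p ≈ 0.497 > α = 0.05, fail to reject H0; the evidence is not statistically significant.

0.696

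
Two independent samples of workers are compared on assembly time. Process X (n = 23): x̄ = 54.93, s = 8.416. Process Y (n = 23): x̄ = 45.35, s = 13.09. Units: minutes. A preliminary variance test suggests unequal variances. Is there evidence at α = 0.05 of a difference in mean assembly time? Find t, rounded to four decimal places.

Let group 1 = process X, group 2 = process Y. H0: μ_1 = μ_2; H1: μ_1 ≠ μ_2 (Welch's two-sample t-test, two-sided).
t = (x̄_1 − x̄_2)/√(s_1²/n_1 + s_2²/n_2) = (54.93 − 45.35)/√(8.416²/23 + 13.09²/23) = 2.9523
Welch–Satterthwaite df ≈ 37.53
Two-sided p-value ≈ 0.0054
Since p ≈ 0.0054 < α = 0.05, reject H0; the evidence is statistically significant.

2.9523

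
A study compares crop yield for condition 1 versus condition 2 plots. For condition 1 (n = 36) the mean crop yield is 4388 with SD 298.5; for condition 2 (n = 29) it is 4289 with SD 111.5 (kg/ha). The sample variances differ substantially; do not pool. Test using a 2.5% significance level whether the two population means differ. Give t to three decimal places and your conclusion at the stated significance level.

t = 1.837; fail to reject H0

Let group 1 = condition 1, group 2 = condition 2. H0: μ_1 = μ_2; H1: μ_1 ≠ μ_2 (Welch's two-sample t-test, two-sided).
t = (x̄_1 − x̄_2)/√(s_1²/n_1 + s_2²/n_2) = (4388 − 4289)/√(298.5²/36 + 111.5²/29) = 1.837
Welch–Satterthwaite df ≈ 46.43
Two-sided p-value ≈ 0.073
Since p ≈ 0.073 > α = 0.025, fail to reject H0; the evidence is not statistically significant.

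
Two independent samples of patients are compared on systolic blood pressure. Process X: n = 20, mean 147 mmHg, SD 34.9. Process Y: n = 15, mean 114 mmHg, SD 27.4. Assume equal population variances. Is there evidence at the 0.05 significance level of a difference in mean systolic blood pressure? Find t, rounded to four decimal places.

Let group 1 = process X, group 2 = process Y. H0: μ_1 = μ_2; H1: μ_1 ≠ μ_2 (two-sample pooled-variance t-test, two-sided).
s_p² = [(20−1)·34.9² + (15−1)·27.4²]/(20+15−2) = 1019.78
t = (147 − 114)/√[1019.78·(1/20 + 1/15)] = 3.0254
df = n₁ + n₂ − 2 = 33
Two-sided p-value ≈ 0.0048
Since p ≈ 0.0048 < α = 0.05, reject H0; the evidence is statistically significant.

3.0254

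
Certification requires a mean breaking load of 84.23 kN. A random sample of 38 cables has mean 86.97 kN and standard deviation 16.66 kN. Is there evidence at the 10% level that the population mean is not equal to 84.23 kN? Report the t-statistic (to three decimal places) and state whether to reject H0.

H0: μ = 84.23; H1: μ ≠ 84.23 (one-sample t-test, two-sided).
t = (x̄ − μ₀)/(s/√n) = (86.97 − 84.23)/(16.66/√38) = 1.014
df = n − 1 = 37
Two-sided p-value ≈ 0.3172
Since p ≈ 0.3172 > α = 0.1, fail to reject H0; the evidence is not statistically significant.

t = 1.014; fail to reject H0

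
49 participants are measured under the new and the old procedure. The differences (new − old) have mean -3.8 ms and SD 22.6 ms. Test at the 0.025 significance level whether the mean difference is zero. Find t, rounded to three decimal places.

H0: μ_d = 0; H1: μ_d ≠ 0 (paired t-test on the differences, two-sided).
t = d̄/(s_d/√n) = -3.8/(22.6/√49) = -1.177
df = n − 1 = 48
Two-sided p-value ≈ 0.2450
Since p ≈ 0.2450 > α = 0.025, fail to reject H0; the evidence is not statistically significant.

-1.177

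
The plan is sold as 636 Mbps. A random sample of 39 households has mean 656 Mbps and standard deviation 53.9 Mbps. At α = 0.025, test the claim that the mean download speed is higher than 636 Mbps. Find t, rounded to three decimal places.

2.317

H0: μ = 636; H1: μ > 636 (one-sample t-test, right-tailed).
t = (x̄ − μ₀)/(s/√n) = (656 − 636)/(53.9/√39) = 2.317
df = n − 1 = 38
p-value = P(T ≥ 2.317) ≈ 0.013
Since p ≈ 0.013 < α = 0.025, reject H0; the evidence is statistically significant.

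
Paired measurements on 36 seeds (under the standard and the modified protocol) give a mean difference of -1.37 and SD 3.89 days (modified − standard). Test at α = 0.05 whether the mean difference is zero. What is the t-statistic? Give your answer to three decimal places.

H0: μ_d = 0; H1: μ_d ≠ 0 (paired t-test on the differences, two-sided).
t = d̄/(s_d/√n) = -1.37/(3.89/√36) = -2.113
df = n − 1 = 35
Two-sided p-value ≈ 0.042
Since p ≈ 0.042 < α = 0.05, reject H0; the data support H1.

-2.113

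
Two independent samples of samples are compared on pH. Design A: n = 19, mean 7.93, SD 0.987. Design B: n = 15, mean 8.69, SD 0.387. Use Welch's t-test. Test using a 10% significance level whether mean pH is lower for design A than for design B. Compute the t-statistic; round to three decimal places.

-3.071

Let group 1 = design A, group 2 = design B. H0: μ_1 = μ_2; H1: μ_1 < μ_2 (Welch's two-sample t-test, left-tailed).
t = (x̄_1 − x̄_2)/√(s_1²/n_1 + s_2²/n_2) = (7.93 − 8.69)/√(0.987²/19 + 0.387²/15) = -3.071
Welch–Satterthwaite df ≈ 24.50
p-value = P(T ≤ -3.071) ≈ 0.003
Since p ≈ 0.003 < α = 0.1, reject H0; the data support H1.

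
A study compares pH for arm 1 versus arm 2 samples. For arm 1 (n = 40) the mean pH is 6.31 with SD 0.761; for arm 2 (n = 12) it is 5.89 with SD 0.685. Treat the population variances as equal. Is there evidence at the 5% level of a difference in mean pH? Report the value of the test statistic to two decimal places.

1.71

Let group 1 = arm 1, group 2 = arm 2. H0: μ_1 = μ_2; H1: μ_1 ≠ μ_2 (two-sample pooled-variance t-test, two-sided).
s_p² = [(40−1)·0.761² + (12−1)·0.685²]/(40+12−2) = 0.554944
t = (6.31 − 5.89)/√[0.554944·(1/40 + 1/12)] = 1.71
df = n₁ + n₂ − 2 = 50
Two-sided p-value ≈ 0.0929
Since p ≈ 0.0929 > α = 0.05, fail to reject H0; the data do not provide sufficient evidence against H0.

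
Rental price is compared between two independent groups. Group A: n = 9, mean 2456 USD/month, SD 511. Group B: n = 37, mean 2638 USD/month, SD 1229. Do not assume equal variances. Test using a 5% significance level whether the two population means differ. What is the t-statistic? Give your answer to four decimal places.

-0.6887

Let group 1 = group A, group 2 = group B. H0: μ_1 = μ_2; H1: μ_1 ≠ μ_2 (Welch's two-sample t-test, two-sided).
t = (x̄_1 − x̄_2)/√(s_1²/n_1 + s_2²/n_2) = (2456 − 2638)/√(511²/9 + 1229²/37) = -0.6887
Welch–Satterthwaite df ≈ 32.19
Two-sided p-value ≈ 0.496
Since p ≈ 0.496 > α = 0.05, fail to reject H0; the evidence is not statistically significant.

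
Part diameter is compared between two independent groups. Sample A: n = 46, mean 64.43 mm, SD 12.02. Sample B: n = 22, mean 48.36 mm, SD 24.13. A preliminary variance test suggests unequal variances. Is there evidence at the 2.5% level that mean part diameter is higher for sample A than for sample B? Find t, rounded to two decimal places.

Let group 1 = sample A, group 2 = sample B. H0: μ_1 = μ_2; H1: μ_1 > μ_2 (Welch's two-sample t-test, right-tailed).
t = (x̄_1 − x̄_2)/√(s_1²/n_1 + s_2²/n_2) = (64.43 − 48.36)/√(12.02²/46 + 24.13²/22) = 2.95
Welch–Satterthwaite df ≈ 26.11
p-value = P(T ≥ 2.95) ≈ 0.003
Since p ≈ 0.003 < α = 0.025, reject H0; the data support H1.

2.95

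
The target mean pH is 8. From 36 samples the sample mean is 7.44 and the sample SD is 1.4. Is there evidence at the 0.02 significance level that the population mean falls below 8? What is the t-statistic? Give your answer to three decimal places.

H0: μ = 8; H1: μ < 8 (one-sample t-test, left-tailed).
t = (x̄ − μ₀)/(s/√n) = (7.44 − 8)/(1.4/√36) = -2.400
df = n − 1 = 35
p-value = P(T ≤ -2.400) ≈ 0.011
Since p ≈ 0.011 < α = 0.02, reject H0; the data support H1.

-2.400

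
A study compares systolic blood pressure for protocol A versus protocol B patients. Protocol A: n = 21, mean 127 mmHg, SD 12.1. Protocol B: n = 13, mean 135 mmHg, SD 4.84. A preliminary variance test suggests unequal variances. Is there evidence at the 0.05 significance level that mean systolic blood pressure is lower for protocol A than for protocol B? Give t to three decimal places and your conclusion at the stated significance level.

Let group 1 = protocol A, group 2 = protocol B. H0: μ_1 = μ_2; H1: μ_1 < μ_2 (Welch's two-sample t-test, left-tailed).
t = (x̄_1 − x̄_2)/√(s_1²/n_1 + s_2²/n_2) = (127 − 135)/√(12.1²/21 + 4.84²/13) = -2.701
Welch–Satterthwaite df ≈ 28.50
p-value = P(T ≤ -2.701) ≈ 0.006
Since p ≈ 0.006 < α = 0.05, reject H0; the evidence is statistically significant.

t = -2.701; reject H0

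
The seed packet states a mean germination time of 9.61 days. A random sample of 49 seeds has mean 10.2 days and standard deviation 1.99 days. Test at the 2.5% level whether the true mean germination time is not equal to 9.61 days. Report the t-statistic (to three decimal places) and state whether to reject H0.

t = 2.075; fail to reject H0

H0: μ = 9.61; H1: μ ≠ 9.61 (one-sample t-test, two-sided).
t = (x̄ − μ₀)/(s/√n) = (10.2 − 9.61)/(1.99/√49) = 2.075
df = n − 1 = 48
Two-sided p-value ≈ 0.0433
Since p ≈ 0.0433 > α = 0.025, fail to reject H0; the data do not provide sufficient evidence against H0.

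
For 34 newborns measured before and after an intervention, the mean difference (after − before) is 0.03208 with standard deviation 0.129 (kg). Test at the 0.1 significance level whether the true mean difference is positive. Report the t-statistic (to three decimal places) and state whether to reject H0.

H0: μ_d = 0; H1: μ_d > 0 (paired t-test on the differences, right-tailed).
t = d̄/(s_d/√n) = 0.03208/(0.129/√34) = 1.450
df = n − 1 = 33
p-value = P(T ≥ 1.450) ≈ 0.078
Since p ≈ 0.078 < α = 0.1, reject H0; the evidence is statistically significant.

t = 1.450; reject H0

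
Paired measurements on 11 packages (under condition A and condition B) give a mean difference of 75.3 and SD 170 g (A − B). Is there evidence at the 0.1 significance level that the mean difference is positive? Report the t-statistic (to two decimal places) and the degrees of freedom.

t = 1.47, df = 10

H0: μ_d = 0; H1: μ_d > 0 (paired t-test on the differences, right-tailed).
t = d̄/(s_d/√n) = 75.3/(170/√11) = 1.47
df = n − 1 = 10
p-value = P(T ≥ 1.47) ≈ 0.0863
Since p ≈ 0.0863 < α = 0.1, reject H0; the data support H1.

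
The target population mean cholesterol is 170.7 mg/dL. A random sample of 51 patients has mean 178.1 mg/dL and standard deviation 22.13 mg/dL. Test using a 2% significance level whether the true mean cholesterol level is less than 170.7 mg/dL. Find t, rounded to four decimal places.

2.3880

H0: μ = 170.7; H1: μ < 170.7 (one-sample t-test, left-tailed).
t = (x̄ − μ₀)/(s/√n) = (178.1 − 170.7)/(22.13/√51) = 2.3880
df = n − 1 = 50
p-value = P(T ≤ 2.3880) ≈ 0.990
Since p ≈ 0.990 > α = 0.02, fail to reject H0; the evidence is not statistically significant.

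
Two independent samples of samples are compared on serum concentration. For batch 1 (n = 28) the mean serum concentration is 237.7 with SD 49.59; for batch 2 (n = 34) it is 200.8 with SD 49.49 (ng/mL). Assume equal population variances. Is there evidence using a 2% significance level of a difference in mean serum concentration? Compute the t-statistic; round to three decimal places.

Let group 1 = batch 1, group 2 = batch 2. H0: μ_1 = μ_2; H1: μ_1 ≠ μ_2 (two-sample pooled-variance t-test, two-sided).
s_p² = [(28−1)·49.59² + (34−1)·49.49²]/(28+34−2) = 2453.72
t = (237.7 − 200.8)/√[2453.72·(1/28 + 1/34)] = 2.919
df = n₁ + n₂ − 2 = 60
Two-sided p-value ≈ 0.0049
Since p ≈ 0.0049 < α = 0.02, reject H0; the data support H1.

2.919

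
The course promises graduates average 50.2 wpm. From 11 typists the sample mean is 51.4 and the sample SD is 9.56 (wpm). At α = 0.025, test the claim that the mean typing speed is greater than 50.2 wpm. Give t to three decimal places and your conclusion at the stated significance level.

t = 0.416; fail to reject H0

H0: μ = 50.2; H1: μ > 50.2 (one-sample t-test, right-tailed).
t = (x̄ − μ₀)/(s/√n) = (51.4 − 50.2)/(9.56/√11) = 0.416
df = n − 1 = 10
p-value = P(T ≥ 0.416) ≈ 0.343
Since p ≈ 0.343 > α = 0.025, fail to reject H0; the evidence is not statistically significant.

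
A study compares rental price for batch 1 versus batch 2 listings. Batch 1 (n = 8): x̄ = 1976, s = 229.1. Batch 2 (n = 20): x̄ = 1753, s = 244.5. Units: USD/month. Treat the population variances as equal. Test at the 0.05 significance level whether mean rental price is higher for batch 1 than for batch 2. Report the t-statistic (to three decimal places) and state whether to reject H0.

Let group 1 = batch 1, group 2 = batch 2. H0: μ_1 = μ_2; H1: μ_1 > μ_2 (two-sample pooled-variance t-test, right-tailed).
s_p² = [(8−1)·229.1² + (20−1)·244.5²]/(8+20−2) = 57816.6
t = (1976 − 1753)/√[57816.6·(1/8 + 1/20)] = 2.217
df = n₁ + n₂ − 2 = 26
p-value = P(T ≥ 2.217) ≈ 0.018
Since p ≈ 0.018 < α = 0.05, reject H0; the evidence is statistically significant.

t = 2.217; reject H0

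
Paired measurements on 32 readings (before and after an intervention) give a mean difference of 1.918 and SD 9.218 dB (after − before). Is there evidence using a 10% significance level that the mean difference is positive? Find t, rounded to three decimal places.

1.177

H0: μ_d = 0; H1: μ_d > 0 (paired t-test on the differences, right-tailed).
t = d̄/(s_d/√n) = 1.918/(9.218/√32) = 1.177
df = n − 1 = 31
p-value = P(T ≥ 1.177) ≈ 0.124
Since p ≈ 0.124 > α = 0.1, fail to reject H0; the evidence is not statistically significant.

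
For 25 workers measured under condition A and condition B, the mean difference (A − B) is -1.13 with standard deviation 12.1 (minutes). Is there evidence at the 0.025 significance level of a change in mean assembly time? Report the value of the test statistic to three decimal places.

H0: μ_d = 0; H1: μ_d ≠ 0 (paired t-test on the differences, two-sided).
t = d̄/(s_d/√n) = -1.13/(12.1/√25) = -0.467
df = n − 1 = 24
Two-sided p-value ≈ 0.645
Since p ≈ 0.645 > α = 0.025, fail to reject H0; the evidence is not statistically significant.

-0.467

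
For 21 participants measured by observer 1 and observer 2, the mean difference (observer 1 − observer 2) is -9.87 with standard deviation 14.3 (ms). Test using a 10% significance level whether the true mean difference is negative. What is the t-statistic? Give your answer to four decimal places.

-3.1629

H0: μ_d = 0; H1: μ_d < 0 (paired t-test on the differences, left-tailed).
t = d̄/(s_d/√n) = -9.87/(14.3/√21) = -3.1629
df = n − 1 = 20
p-value = P(T ≤ -3.1629) ≈ 0.002
Since p ≈ 0.002 < α = 0.1, reject H0; the data support H1.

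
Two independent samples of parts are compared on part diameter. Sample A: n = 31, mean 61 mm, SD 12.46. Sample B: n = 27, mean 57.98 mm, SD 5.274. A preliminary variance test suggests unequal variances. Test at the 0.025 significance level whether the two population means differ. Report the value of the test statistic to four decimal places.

Let group 1 = sample A, group 2 = sample B. H0: μ_1 = μ_2; H1: μ_1 ≠ μ_2 (Welch's two-sample t-test, two-sided).
t = (x̄_1 − x̄_2)/√(s_1²/n_1 + s_2²/n_2) = (61 − 57.98)/√(12.46²/31 + 5.274²/27) = 1.2290
Welch–Satterthwaite df ≈ 41.58
Two-sided p-value ≈ 0.2260
Since p ≈ 0.2260 > α = 0.025, fail to reject H0; the data do not provide sufficient evidence against H0.

1.2290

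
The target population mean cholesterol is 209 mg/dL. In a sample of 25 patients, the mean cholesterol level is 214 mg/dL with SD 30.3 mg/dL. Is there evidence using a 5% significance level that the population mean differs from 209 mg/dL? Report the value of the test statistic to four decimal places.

H0: μ = 209; H1: μ ≠ 209 (one-sample t-test, two-sided).
t = (x̄ − μ₀)/(s/√n) = (214 − 209)/(30.3/√25) = 0.8251
df = n − 1 = 24
Two-sided p-value ≈ 0.417
Since p ≈ 0.417 > α = 0.05, fail to reject H0; the evidence is not statistically significant.

0.8251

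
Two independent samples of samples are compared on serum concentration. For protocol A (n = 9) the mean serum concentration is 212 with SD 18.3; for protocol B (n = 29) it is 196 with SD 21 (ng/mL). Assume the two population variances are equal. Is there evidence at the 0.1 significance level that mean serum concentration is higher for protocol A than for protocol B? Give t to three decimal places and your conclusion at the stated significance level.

Let group 1 = protocol A, group 2 = protocol B. H0: μ_1 = μ_2; H1: μ_1 > μ_2 (two-sample pooled-variance t-test, right-tailed).
s_p² = [(9−1)·18.3² + (29−1)·21²]/(9+29−2) = 417.42
t = (212 − 196)/√[417.42·(1/9 + 1/29)] = 2.052
df = n₁ + n₂ − 2 = 36
p-value = P(T ≥ 2.052) ≈ 0.0237
Since p ≈ 0.0237 < α = 0.1, reject H0; the data support H1.

t = 2.052; reject H0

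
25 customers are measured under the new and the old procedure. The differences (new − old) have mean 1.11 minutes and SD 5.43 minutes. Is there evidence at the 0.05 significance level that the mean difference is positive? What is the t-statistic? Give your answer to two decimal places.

1.02

H0: μ_d = 0; H1: μ_d > 0 (paired t-test on the differences, right-tailed).
t = d̄/(s_d/√n) = 1.11/(5.43/√25) = 1.02
df = n − 1 = 24
p-value = P(T ≥ 1.02) ≈ 0.1585
Since p ≈ 0.1585 > α = 0.05, fail to reject H0; the data do not provide sufficient evidence against H0.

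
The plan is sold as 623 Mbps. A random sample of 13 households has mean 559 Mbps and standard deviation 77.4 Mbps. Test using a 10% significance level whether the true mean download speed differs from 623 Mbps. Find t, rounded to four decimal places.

H0: μ = 623; H1: μ ≠ 623 (one-sample t-test, two-sided).
t = (x̄ − μ₀)/(s/√n) = (559 − 623)/(77.4/√13) = -2.9813
df = n − 1 = 12
Two-sided p-value ≈ 0.0115
Since p ≈ 0.0115 < α = 0.1, reject H0; the evidence is statistically significant.

-2.9813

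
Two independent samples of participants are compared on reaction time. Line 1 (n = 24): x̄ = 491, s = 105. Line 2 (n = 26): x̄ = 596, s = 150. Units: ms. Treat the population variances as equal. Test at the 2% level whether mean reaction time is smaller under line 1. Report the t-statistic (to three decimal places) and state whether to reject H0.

t = -2.845; reject H0

Let group 1 = line 1, group 2 = line 2. H0: μ_1 = μ_2; H1: μ_1 < μ_2 (two-sample pooled-variance t-test, left-tailed).
s_p² = [(24−1)·105² + (26−1)·150²]/(24+26−2) = 17001.6
t = (491 − 596)/√[17001.6·(1/24 + 1/26)] = -2.845
df = n₁ + n₂ − 2 = 48
p-value = P(T ≤ -2.845) ≈ 0.0033
Since p ≈ 0.0033 < α = 0.02, reject H0; the evidence is statistically significant.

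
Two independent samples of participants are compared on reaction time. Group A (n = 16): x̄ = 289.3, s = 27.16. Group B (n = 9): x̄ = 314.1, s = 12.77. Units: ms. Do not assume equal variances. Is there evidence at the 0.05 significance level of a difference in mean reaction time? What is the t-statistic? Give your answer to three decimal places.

-3.095

Let group 1 = group A, group 2 = group B. H0: μ_1 = μ_2; H1: μ_1 ≠ μ_2 (Welch's two-sample t-test, two-sided).
t = (x̄_1 − x̄_2)/√(s_1²/n_1 + s_2²/n_2) = (289.3 − 314.1)/√(27.16²/16 + 12.77²/9) = -3.095
Welch–Satterthwaite df ≈ 22.57
Two-sided p-value ≈ 0.0052
Since p ≈ 0.0052 < α = 0.05, reject H0; the data support H1.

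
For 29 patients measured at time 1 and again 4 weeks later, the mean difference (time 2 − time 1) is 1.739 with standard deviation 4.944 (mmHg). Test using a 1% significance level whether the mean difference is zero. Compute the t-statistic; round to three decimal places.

H0: μ_d = 0; H1: μ_d ≠ 0 (paired t-test on the differences, two-sided).
t = d̄/(s_d/√n) = 1.739/(4.944/√29) = 1.894
df = n − 1 = 28
Two-sided p-value ≈ 0.0686
Since p ≈ 0.0686 > α = 0.01, fail to reject H0; the data do not provide sufficient evidence against H0.

1.894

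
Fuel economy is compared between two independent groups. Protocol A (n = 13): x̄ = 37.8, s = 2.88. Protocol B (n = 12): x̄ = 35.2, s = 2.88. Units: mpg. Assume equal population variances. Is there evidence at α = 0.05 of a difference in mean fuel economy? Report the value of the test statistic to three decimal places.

2.255

Let group 1 = protocol A, group 2 = protocol B. H0: μ_1 = μ_2; H1: μ_1 ≠ μ_2 (two-sample pooled-variance t-test, two-sided).
s_p² = [(13−1)·2.88² + (12−1)·2.88²]/(13+12−2) = 8.2944
t = (37.8 − 35.2)/√[8.2944·(1/13 + 1/12)] = 2.255
df = n₁ + n₂ − 2 = 23
Two-sided p-value ≈ 0.034
Since p ≈ 0.034 < α = 0.05, reject H0; the data support H1.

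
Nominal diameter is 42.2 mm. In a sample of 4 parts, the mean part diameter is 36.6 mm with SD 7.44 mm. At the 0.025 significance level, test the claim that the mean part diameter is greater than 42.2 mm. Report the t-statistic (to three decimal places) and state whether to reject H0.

H0: μ = 42.2; H1: μ > 42.2 (one-sample t-test, right-tailed).
t = (x̄ − μ₀)/(s/√n) = (36.6 − 42.2)/(7.44/√4) = -1.505
df = n − 1 = 3
p-value = P(T ≥ -1.505) ≈ 0.8854
Since p ≈ 0.8854 > α = 0.025, fail to reject H0; the evidence is not statistically significant.

t = -1.505; fail to reject H0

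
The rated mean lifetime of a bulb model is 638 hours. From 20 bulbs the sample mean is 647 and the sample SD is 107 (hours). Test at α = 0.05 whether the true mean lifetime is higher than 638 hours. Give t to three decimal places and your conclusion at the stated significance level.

t = 0.376; fail to reject H0

H0: μ = 638; H1: μ > 638 (one-sample t-test, right-tailed).
t = (x̄ − μ₀)/(s/√n) = (647 − 638)/(107/√20) = 0.376
df = n − 1 = 19
p-value = P(T ≥ 0.376) ≈ 0.355
Since p ≈ 0.355 > α = 0.05, fail to reject H0; the data do not provide sufficient evidence against H0.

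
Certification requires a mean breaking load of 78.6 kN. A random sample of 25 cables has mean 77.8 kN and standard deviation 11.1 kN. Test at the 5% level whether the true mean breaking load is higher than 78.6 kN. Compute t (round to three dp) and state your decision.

H0: μ = 78.6; H1: μ > 78.6 (one-sample t-test, right-tailed).
t = (x̄ − μ₀)/(s/√n) = (77.8 − 78.6)/(11.1/√25) = -0.360
df = n − 1 = 24
p-value = P(T ≥ -0.360) ≈ 0.639
Since p ≈ 0.639 > α = 0.05, fail to reject H0; the data do not provide sufficient evidence against H0.

t = -0.360; fail to reject H0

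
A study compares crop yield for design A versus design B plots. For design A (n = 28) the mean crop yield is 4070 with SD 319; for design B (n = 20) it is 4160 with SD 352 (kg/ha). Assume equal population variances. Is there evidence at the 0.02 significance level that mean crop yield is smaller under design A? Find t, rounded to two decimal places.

-0.92

Let group 1 = design A, group 2 = design B. H0: μ_1 = μ_2; H1: μ_1 < μ_2 (two-sample pooled-variance t-test, left-tailed).
s_p² = [(28−1)·319² + (20−1)·352²]/(28+20−2) = 110907
t = (4070 − 4160)/√[110907·(1/28 + 1/20)] = -0.92
df = n₁ + n₂ − 2 = 46
p-value = P(T ≤ -0.92) ≈ 0.1804
Since p ≈ 0.1804 > α = 0.02, fail to reject H0; the evidence is not statistically significant.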